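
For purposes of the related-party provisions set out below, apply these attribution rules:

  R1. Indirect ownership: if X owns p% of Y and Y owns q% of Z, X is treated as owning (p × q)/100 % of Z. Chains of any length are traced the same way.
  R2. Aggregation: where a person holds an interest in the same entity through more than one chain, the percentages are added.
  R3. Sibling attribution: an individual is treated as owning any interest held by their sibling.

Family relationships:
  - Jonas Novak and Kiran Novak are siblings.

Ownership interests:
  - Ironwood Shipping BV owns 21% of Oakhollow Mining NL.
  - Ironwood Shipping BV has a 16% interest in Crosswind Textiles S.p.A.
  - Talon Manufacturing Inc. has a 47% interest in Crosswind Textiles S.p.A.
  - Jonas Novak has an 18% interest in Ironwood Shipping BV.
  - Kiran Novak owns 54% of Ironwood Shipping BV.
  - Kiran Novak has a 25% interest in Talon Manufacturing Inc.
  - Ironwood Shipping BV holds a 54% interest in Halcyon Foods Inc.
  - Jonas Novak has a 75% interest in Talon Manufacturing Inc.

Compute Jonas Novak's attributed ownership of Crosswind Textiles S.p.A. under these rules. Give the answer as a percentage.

58.52%

By sibling attribution (R3), Jonas Novak is treated as also owning Kiran Novak's interest in Ironwood Shipping BV, giving 18% + 54% = 72%.
By sibling attribution (R3), Jonas Novak is treated as also owning Kiran Novak's interest in Talon Manufacturing Inc, giving 75% + 25% = 100%.
Chain via Ironwood Shipping BV (R1): 72% × 16% = 11.52% of Crosswind Textiles S.p.A.
Chain via Talon Manufacturing Inc. (R1): 100% × 47% = 47% of Crosswind Textiles S.p.A.
Aggregating (R2): 11.52% + 47% = 58.52%.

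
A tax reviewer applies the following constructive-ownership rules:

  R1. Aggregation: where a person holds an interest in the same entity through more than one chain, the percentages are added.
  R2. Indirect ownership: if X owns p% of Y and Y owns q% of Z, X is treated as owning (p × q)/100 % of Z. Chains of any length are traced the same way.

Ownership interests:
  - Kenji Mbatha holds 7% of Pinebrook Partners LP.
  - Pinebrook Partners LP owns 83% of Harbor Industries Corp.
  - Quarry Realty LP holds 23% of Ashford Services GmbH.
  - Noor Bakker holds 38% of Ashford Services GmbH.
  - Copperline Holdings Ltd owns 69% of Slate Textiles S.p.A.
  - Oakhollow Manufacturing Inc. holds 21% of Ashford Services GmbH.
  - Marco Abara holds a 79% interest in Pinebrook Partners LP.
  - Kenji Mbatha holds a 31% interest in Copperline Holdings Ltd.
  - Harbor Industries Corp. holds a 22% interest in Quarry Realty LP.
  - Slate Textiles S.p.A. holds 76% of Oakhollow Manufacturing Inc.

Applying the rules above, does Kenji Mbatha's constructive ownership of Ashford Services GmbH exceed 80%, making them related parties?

Chain via Copperline Holdings Ltd → Slate Textiles S.p.A. → Oakhollow Manufacturing Inc. (R2): 31% × 69% × 76% × 21% = 3.413844% of Ashford Services GmbH.
Chain via Pinebrook Partners LP → Harbor Industries Corp. → Quarry Realty LP (R2): 7% × 83% × 22% × 23% = 0.293986% of Ashford Services GmbH.
Aggregating (R1): 3.413844% + 0.293986% = 3.70783%.
3.70783% does not exceed the 80% threshold, so Kenji is not a related party to Ashford Services GmbH.

No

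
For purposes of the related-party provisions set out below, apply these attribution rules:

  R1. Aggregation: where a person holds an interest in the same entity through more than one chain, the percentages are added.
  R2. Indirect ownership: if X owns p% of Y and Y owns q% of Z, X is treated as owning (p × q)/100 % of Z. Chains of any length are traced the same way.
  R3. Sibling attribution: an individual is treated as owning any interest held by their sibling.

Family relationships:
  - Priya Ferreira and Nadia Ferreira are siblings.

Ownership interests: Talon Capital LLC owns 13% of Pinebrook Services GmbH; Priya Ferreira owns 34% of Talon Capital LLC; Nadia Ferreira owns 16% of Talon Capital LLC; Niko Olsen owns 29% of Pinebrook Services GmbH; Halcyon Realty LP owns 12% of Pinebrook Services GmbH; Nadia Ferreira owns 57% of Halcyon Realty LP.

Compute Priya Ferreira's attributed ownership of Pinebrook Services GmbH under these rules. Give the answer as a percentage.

By sibling attribution (R3), Priya Ferreira is treated as also owning Nadia Ferreira's interest in Talon Capital LLC, giving 34% + 16% = 50%.
By sibling attribution (R3), Priya Ferreira is treated as owning Nadia Ferreira's 57% interest in Halcyon Realty LP.
Chain via Talon Capital LLC (R2): 50% × 13% = 6.5% of Pinebrook Services GmbH.
Chain via Halcyon Realty LP (R2): 57% × 12% = 6.84% of Pinebrook Services GmbH.
Aggregating (R1): 6.5% + 6.84% = 13.34%.

13.34%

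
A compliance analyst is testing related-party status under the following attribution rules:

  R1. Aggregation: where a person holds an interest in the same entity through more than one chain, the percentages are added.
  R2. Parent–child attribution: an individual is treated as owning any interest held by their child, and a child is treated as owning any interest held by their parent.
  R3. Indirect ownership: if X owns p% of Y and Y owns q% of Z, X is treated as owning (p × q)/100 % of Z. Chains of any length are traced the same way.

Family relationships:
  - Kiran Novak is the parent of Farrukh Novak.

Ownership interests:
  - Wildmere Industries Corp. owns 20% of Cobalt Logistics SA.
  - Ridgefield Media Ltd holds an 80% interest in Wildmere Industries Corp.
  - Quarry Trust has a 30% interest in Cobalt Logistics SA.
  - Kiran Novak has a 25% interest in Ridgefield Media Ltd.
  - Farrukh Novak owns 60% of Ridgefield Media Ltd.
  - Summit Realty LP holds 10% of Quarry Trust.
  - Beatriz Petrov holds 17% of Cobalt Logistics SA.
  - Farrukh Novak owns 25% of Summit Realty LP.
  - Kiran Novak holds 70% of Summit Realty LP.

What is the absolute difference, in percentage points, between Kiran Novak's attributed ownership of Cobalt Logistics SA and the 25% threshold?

8.55

By parent–child attribution (R2), Kiran Novak is treated as also owning Farrukh Novak's interest in Summit Realty LP, giving 70% + 25% = 95%.
By parent–child attribution (R2), Kiran Novak is treated as also owning Farrukh Novak's interest in Ridgefield Media Ltd, giving 25% + 60% = 85%.
Chain via Summit Realty LP → Quarry Trust (R3): 95% × 10% × 30% = 2.85% of Cobalt Logistics SA.
Chain via Ridgefield Media Ltd → Wildmere Industries Corp. (R3): 85% × 80% × 20% = 13.6% of Cobalt Logistics SA.
Aggregating (R1): 2.85% + 13.6% = 16.45%.
16.45% falls short of the 25% threshold by 8.55 percentage points.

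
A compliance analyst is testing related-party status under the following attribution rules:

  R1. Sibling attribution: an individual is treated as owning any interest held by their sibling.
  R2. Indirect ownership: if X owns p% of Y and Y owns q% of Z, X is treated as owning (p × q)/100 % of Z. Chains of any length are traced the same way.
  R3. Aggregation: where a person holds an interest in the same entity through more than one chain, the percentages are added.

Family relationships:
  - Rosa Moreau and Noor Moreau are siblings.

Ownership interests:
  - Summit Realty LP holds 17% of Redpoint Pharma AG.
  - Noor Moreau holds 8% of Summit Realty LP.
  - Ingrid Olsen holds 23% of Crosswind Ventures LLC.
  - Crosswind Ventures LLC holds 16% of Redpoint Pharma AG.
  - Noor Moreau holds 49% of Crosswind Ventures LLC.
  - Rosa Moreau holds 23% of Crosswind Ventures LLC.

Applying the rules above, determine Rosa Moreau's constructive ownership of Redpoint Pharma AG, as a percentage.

12.88%

By sibling attribution (R1), Rosa Moreau is treated as also owning Noor Moreau's interest in Crosswind Ventures LLC, giving 23% + 49% = 72%.
By sibling attribution (R1), Rosa Moreau is treated as owning Noor Moreau's 8% interest in Summit Realty LP.
Chain via Crosswind Ventures LLC (R2): 72% × 16% = 11.52% of Redpoint Pharma AG.
Chain via Summit Realty LP (R2): 8% × 17% = 1.36% of Redpoint Pharma AG.
Aggregating (R3): 11.52% + 1.36% = 12.88%.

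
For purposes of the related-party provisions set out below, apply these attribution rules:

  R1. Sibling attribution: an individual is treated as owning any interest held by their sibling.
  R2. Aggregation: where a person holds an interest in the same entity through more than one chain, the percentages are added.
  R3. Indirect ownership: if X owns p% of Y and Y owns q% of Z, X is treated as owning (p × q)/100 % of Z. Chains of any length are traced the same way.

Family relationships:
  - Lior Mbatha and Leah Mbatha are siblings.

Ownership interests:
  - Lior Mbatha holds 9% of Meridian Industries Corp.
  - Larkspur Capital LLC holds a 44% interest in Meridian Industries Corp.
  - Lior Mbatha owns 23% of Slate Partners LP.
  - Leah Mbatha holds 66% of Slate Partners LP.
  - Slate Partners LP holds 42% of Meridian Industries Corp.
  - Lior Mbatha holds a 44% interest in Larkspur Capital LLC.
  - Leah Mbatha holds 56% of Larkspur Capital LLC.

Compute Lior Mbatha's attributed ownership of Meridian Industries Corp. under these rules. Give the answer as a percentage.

90.38%

By sibling attribution (R1), Lior Mbatha is treated as also owning Leah Mbatha's interest in Slate Partners LP, giving 23% + 66% = 89%.
By sibling attribution (R1), Lior Mbatha is treated as also owning Leah Mbatha's interest in Larkspur Capital LLC, giving 44% + 56% = 100%.
Chain via Slate Partners LP (R3): 89% × 42% = 37.38% of Meridian Industries Corp.
Chain via Larkspur Capital LLC (R3): 100% × 44% = 44% of Meridian Industries Corp.
Direct interest in Meridian Industries Corp: 9%.
Aggregating (R2): 37.38% + 44% + 9% = 90.38%.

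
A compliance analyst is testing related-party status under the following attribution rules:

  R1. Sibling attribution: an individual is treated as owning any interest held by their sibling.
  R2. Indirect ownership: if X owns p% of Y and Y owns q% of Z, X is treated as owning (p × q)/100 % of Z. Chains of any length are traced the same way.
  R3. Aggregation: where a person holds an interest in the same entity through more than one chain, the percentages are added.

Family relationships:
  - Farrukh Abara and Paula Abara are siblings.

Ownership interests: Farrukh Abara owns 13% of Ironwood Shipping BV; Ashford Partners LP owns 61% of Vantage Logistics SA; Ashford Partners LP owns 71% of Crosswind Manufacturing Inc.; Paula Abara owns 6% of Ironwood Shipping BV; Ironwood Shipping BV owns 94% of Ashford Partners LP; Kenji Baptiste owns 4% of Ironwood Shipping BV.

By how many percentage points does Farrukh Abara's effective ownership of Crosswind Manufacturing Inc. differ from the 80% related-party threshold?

By sibling attribution (R1), Farrukh Abara is treated as also owning Paula Abara's interest in Ironwood Shipping BV, giving 13% + 6% = 19%.
Chain via Ironwood Shipping BV → Ashford Partners LP (R2): 19% × 94% × 71% = 12.6806% of Crosswind Manufacturing Inc.
12.6806% falls short of the 80% threshold by 67.3194 percentage points.

67.3194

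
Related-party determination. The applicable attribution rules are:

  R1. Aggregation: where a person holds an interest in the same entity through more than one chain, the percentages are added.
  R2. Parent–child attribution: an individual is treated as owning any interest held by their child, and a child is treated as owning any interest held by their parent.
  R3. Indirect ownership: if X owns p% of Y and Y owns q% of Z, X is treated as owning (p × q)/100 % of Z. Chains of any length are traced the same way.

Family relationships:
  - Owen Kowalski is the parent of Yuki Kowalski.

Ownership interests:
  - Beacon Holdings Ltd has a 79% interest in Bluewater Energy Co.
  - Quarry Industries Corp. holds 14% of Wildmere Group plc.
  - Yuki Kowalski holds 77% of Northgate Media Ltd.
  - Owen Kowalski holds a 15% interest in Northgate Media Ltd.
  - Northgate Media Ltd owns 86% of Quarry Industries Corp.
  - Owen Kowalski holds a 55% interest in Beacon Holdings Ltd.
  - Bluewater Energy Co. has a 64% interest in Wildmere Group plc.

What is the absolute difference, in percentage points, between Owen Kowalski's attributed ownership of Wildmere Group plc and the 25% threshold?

By parent–child attribution (R2), Owen Kowalski is treated as also owning Yuki Kowalski's interest in Northgate Media Ltd, giving 15% + 77% = 92%.
Chain via Northgate Media Ltd → Quarry Industries Corp. (R3): 92% × 86% × 14% = 11.0768% of Wildmere Group plc.
Chain via Beacon Holdings Ltd → Bluewater Energy Co. (R3): 55% × 79% × 64% = 27.808% of Wildmere Group plc.
Aggregating (R1): 11.0768% + 27.808% = 38.8848%.
38.8848% exceeds the 25% threshold by 13.8848 percentage points.

13.8848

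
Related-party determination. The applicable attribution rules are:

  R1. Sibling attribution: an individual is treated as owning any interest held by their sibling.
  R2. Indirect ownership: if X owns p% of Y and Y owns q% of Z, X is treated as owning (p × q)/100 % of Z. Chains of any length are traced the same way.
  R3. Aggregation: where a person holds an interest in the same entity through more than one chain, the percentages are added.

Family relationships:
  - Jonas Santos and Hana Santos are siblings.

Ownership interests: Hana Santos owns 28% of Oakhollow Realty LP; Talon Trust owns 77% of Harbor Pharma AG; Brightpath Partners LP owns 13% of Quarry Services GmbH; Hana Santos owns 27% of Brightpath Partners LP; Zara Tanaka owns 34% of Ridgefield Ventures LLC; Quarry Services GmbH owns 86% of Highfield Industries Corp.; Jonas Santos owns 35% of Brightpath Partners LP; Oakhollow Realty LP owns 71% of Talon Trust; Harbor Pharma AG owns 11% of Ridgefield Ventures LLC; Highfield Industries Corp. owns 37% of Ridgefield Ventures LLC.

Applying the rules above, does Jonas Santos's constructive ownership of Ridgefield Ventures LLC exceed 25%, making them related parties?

No

By sibling attribution (R1), Jonas Santos is treated as also owning Hana Santos's interest in Brightpath Partners LP, giving 35% + 27% = 62%.
By sibling attribution (R1), Jonas Santos is treated as owning Hana Santos's 28% interest in Oakhollow Realty LP.
Chain via Brightpath Partners LP → Quarry Services GmbH → Highfield Industries Corp. (R2): 62% × 13% × 86% × 37% = 2.564692% of Ridgefield Ventures LLC.
Chain via Oakhollow Realty LP → Talon Trust → Harbor Pharma AG (R2): 28% × 71% × 77% × 11% = 1.683836% of Ridgefield Ventures LLC.
Aggregating (R3): 2.564692% + 1.683836% = 4.248528%.
4.248528% does not exceed the 25% threshold, so Jonas is not a related party to Ridgefield Ventures LLC.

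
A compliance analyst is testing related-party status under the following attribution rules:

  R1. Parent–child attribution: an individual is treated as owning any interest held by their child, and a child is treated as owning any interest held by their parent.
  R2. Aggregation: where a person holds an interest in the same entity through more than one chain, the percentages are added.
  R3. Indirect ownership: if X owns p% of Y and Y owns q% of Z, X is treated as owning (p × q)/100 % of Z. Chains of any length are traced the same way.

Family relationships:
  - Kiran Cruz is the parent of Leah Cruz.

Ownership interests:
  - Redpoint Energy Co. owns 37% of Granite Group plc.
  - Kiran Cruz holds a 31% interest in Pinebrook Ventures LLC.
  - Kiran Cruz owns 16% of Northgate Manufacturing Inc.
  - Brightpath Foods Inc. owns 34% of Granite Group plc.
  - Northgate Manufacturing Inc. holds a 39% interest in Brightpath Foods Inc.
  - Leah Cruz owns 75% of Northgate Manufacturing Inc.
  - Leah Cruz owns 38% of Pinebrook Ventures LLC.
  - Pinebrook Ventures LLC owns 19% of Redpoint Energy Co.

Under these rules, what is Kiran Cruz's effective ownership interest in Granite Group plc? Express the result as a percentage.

16.9173%

By parent–child attribution (R1), Kiran Cruz is treated as also owning Leah Cruz's interest in Pinebrook Ventures LLC, giving 31% + 38% = 69%.
By parent–child attribution (R1), Kiran Cruz is treated as also owning Leah Cruz's interest in Northgate Manufacturing Inc, giving 16% + 75% = 91%.
Chain via Pinebrook Ventures LLC → Redpoint Energy Co. (R3): 69% × 19% × 37% = 4.8507% of Granite Group plc.
Chain via Northgate Manufacturing Inc. → Brightpath Foods Inc. (R3): 91% × 39% × 34% = 12.0666% of Granite Group plc.
Aggregating (R2): 4.8507% + 12.0666% = 16.9173%.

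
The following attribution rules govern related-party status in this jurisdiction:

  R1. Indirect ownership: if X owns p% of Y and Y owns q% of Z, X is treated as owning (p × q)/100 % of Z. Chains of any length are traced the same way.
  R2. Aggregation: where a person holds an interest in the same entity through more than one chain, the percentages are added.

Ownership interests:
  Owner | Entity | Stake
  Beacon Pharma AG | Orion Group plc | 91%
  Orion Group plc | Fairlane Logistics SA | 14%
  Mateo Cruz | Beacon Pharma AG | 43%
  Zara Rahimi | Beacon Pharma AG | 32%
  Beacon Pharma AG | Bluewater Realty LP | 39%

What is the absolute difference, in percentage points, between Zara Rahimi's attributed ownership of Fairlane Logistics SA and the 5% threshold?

Chain via Beacon Pharma AG → Orion Group plc (R1): 32% × 91% × 14% = 4.0768% of Fairlane Logistics SA.
4.0768% falls short of the 5% threshold by 0.9232 percentage points.

0.9232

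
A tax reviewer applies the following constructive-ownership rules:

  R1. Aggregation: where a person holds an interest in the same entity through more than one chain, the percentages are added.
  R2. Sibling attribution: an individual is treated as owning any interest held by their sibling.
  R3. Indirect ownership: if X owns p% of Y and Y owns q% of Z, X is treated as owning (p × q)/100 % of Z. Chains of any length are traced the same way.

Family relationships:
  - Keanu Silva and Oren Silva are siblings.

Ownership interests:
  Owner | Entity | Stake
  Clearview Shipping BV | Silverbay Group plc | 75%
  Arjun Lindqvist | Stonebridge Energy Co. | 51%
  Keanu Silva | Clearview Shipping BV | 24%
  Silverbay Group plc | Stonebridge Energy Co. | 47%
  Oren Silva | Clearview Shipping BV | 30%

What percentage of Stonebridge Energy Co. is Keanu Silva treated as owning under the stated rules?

By sibling attribution (R2), Keanu Silva is treated as also owning Oren Silva's interest in Clearview Shipping BV, giving 24% + 30% = 54%.
Chain via Clearview Shipping BV → Silverbay Group plc (R3): 54% × 75% × 47% = 19.035% of Stonebridge Energy Co.

19.035%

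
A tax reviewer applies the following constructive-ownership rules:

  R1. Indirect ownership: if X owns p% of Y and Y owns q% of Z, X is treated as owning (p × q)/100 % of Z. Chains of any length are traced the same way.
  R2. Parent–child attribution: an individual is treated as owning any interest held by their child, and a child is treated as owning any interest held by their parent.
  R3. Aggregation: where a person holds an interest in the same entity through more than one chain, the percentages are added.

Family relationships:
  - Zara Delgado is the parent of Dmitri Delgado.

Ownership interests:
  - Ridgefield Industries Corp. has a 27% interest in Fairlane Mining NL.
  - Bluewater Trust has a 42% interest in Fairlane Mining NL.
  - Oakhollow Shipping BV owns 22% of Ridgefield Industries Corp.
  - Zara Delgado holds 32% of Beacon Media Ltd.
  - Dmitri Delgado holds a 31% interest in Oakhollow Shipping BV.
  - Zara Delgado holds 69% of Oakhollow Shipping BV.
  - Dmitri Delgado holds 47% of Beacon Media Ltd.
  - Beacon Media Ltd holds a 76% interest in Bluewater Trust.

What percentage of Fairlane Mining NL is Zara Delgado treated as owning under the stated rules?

31.1568%

By parent–child attribution (R2), Zara Delgado is treated as also owning Dmitri Delgado's interest in Oakhollow Shipping BV, giving 69% + 31% = 100%.
By parent–child attribution (R2), Zara Delgado is treated as also owning Dmitri Delgado's interest in Beacon Media Ltd, giving 32% + 47% = 79%.
Chain via Oakhollow Shipping BV → Ridgefield Industries Corp. (R1): 100% × 22% × 27% = 5.94% of Fairlane Mining NL.
Chain via Beacon Media Ltd → Bluewater Trust (R1): 79% × 76% × 42% = 25.2168% of Fairlane Mining NL.
Aggregating (R3): 5.94% + 25.2168% = 31.1568%.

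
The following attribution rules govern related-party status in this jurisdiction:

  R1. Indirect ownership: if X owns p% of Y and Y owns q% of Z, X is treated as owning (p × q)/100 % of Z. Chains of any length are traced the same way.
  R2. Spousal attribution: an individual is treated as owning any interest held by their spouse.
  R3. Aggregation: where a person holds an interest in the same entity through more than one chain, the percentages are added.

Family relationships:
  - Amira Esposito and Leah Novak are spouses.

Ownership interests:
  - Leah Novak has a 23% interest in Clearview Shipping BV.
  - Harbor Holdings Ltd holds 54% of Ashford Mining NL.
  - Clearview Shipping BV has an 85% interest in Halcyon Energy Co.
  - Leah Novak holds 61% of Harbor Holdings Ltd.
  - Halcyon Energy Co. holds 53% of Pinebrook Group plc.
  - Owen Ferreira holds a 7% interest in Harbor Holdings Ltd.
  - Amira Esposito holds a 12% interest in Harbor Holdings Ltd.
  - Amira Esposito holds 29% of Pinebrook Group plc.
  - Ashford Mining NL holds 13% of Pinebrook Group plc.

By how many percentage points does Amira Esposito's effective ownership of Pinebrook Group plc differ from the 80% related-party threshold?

35.5139

By spousal attribution (R2), Amira Esposito is treated as also owning Leah Novak's interest in Harbor Holdings Ltd, giving 12% + 61% = 73%.
By spousal attribution (R2), Amira Esposito is treated as owning Leah Novak's 23% interest in Clearview Shipping BV.
Chain via Harbor Holdings Ltd → Ashford Mining NL (R1): 73% × 54% × 13% = 5.1246% of Pinebrook Group plc.
Direct interest in Pinebrook Group plc: 29%.
Chain via Clearview Shipping BV → Halcyon Energy Co. (R1): 23% × 85% × 53% = 10.3615% of Pinebrook Group plc.
Aggregating (R3): 5.1246% + 29% + 10.3615% = 44.4861%.
44.4861% falls short of the 80% threshold by 35.5139 percentage points.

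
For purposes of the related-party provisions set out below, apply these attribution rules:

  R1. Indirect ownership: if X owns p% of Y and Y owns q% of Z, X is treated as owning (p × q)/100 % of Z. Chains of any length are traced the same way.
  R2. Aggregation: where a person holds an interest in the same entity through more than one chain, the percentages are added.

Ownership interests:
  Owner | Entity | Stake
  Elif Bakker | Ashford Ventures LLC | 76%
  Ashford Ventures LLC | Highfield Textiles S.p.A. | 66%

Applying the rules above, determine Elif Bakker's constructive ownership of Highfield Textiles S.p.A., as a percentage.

50.16%

Chain via Ashford Ventures LLC (R1): 76% × 66% = 50.16% of Highfield Textiles S.p.A.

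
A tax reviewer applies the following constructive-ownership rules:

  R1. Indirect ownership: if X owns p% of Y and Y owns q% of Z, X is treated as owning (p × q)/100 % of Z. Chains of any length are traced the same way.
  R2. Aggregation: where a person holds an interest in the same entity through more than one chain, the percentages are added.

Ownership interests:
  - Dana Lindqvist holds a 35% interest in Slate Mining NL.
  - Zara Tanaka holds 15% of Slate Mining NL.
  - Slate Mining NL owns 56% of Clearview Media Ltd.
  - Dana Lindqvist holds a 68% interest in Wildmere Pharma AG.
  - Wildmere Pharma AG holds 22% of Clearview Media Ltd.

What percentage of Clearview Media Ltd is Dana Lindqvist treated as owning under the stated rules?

Chain via Wildmere Pharma AG (R1): 68% × 22% = 14.96% of Clearview Media Ltd.
Chain via Slate Mining NL (R1): 35% × 56% = 19.6% of Clearview Media Ltd.
Aggregating (R2): 14.96% + 19.6% = 34.56%.

34.56%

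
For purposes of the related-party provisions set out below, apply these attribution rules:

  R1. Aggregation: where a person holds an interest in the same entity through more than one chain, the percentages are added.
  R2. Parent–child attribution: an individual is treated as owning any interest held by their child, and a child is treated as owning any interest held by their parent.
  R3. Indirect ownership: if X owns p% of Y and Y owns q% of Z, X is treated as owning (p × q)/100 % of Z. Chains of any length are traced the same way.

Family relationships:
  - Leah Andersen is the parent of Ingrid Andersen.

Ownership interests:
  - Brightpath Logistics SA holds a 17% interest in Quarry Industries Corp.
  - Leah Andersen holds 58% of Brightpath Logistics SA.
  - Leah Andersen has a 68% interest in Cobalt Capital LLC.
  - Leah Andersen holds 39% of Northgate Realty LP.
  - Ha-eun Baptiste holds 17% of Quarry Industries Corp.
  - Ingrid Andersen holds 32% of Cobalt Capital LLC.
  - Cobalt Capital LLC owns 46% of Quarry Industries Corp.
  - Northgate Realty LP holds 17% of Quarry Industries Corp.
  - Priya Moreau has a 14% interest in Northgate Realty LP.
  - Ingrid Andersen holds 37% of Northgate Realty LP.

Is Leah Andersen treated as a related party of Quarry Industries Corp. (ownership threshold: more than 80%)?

No

By parent–child attribution (R2), Leah Andersen is treated as also owning Ingrid Andersen's interest in Northgate Realty LP, giving 39% + 37% = 76%.
By parent–child attribution (R2), Leah Andersen is treated as also owning Ingrid Andersen's interest in Cobalt Capital LLC, giving 68% + 32% = 100%.
Chain via Northgate Realty LP (R3): 76% × 17% = 12.92% of Quarry Industries Corp.
Chain via Cobalt Capital LLC (R3): 100% × 46% = 46% of Quarry Industries Corp.
Chain via Brightpath Logistics SA (R3): 58% × 17% = 9.86% of Quarry Industries Corp.
Aggregating (R1): 12.92% + 46% + 9.86% = 68.78%.
68.78% does not exceed the 80% threshold, so Leah is not a related party to Quarry Industries Corp.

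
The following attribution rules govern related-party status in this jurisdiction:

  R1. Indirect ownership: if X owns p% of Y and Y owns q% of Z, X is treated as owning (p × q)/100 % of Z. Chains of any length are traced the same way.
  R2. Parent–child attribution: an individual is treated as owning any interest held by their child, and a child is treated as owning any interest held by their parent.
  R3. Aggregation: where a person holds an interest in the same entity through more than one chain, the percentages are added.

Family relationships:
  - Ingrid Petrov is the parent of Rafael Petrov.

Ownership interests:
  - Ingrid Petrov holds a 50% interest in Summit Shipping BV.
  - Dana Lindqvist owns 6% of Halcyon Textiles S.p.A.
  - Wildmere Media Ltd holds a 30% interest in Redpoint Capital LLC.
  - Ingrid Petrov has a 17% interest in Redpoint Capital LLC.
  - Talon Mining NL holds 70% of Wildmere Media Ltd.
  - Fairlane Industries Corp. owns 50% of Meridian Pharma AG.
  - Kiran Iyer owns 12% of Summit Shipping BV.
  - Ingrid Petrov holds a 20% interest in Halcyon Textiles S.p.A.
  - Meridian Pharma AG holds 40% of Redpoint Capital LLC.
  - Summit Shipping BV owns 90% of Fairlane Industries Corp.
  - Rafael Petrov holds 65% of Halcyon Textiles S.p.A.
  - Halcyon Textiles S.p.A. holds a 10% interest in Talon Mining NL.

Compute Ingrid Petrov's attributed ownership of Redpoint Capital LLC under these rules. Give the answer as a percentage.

27.785%

By parent–child attribution (R2), Ingrid Petrov is treated as also owning Rafael Petrov's interest in Halcyon Textiles S.p.A, giving 20% + 65% = 85%.
Chain via Summit Shipping BV → Fairlane Industries Corp. → Meridian Pharma AG (R1): 50% × 90% × 50% × 40% = 9% of Redpoint Capital LLC.
Chain via Halcyon Textiles S.p.A. → Talon Mining NL → Wildmere Media Ltd (R1): 85% × 10% × 70% × 30% = 1.785% of Redpoint Capital LLC.
Direct interest in Redpoint Capital LLC: 17%.
Aggregating (R3): 9% + 1.785% + 17% = 27.785%.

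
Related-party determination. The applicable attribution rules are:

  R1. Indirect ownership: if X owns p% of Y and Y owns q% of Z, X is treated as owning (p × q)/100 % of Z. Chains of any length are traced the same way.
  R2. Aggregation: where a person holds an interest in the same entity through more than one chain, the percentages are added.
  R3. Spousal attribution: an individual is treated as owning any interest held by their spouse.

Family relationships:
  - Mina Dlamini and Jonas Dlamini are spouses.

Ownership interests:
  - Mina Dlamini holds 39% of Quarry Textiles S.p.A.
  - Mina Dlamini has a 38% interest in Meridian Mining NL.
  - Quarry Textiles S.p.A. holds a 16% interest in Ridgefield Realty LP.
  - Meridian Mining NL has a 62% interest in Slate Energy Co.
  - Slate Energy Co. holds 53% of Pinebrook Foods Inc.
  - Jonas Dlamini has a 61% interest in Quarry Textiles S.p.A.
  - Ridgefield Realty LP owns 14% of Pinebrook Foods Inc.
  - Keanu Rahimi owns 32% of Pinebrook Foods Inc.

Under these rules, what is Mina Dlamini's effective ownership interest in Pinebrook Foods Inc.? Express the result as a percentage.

By spousal attribution (R3), Mina Dlamini is treated as also owning Jonas Dlamini's interest in Quarry Textiles S.p.A, giving 39% + 61% = 100%.
Chain via Meridian Mining NL → Slate Energy Co. (R1): 38% × 62% × 53% = 12.4868% of Pinebrook Foods Inc.
Chain via Quarry Textiles S.p.A. → Ridgefield Realty LP (R1): 100% × 16% × 14% = 2.24% of Pinebrook Foods Inc.
Aggregating (R2): 12.4868% + 2.24% = 14.7268%.

14.7268%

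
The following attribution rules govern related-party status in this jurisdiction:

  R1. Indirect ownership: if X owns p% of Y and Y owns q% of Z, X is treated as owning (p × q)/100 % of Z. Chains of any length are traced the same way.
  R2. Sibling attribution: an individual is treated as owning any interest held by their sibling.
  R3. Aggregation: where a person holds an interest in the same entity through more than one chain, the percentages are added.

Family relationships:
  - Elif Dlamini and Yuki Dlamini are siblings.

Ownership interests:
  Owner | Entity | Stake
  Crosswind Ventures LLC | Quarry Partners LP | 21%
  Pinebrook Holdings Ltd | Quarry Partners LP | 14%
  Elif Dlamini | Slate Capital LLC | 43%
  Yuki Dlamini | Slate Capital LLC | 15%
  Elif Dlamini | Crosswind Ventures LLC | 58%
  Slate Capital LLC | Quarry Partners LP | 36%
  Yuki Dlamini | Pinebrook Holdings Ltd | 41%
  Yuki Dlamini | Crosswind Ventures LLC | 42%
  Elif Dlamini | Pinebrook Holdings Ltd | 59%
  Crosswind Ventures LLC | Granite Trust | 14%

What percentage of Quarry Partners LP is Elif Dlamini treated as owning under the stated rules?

By sibling attribution (R2), Elif Dlamini is treated as also owning Yuki Dlamini's interest in Slate Capital LLC, giving 43% + 15% = 58%.
By sibling attribution (R2), Elif Dlamini is treated as also owning Yuki Dlamini's interest in Pinebrook Holdings Ltd, giving 59% + 41% = 100%.
By sibling attribution (R2), Elif Dlamini is treated as also owning Yuki Dlamini's interest in Crosswind Ventures LLC, giving 58% + 42% = 100%.
Chain via Slate Capital LLC (R1): 58% × 36% = 20.88% of Quarry Partners LP.
Chain via Pinebrook Holdings Ltd (R1): 100% × 14% = 14% of Quarry Partners LP.
Chain via Crosswind Ventures LLC (R1): 100% × 21% = 21% of Quarry Partners LP.
Aggregating (R3): 20.88% + 14% + 21% = 55.88%.

55.88%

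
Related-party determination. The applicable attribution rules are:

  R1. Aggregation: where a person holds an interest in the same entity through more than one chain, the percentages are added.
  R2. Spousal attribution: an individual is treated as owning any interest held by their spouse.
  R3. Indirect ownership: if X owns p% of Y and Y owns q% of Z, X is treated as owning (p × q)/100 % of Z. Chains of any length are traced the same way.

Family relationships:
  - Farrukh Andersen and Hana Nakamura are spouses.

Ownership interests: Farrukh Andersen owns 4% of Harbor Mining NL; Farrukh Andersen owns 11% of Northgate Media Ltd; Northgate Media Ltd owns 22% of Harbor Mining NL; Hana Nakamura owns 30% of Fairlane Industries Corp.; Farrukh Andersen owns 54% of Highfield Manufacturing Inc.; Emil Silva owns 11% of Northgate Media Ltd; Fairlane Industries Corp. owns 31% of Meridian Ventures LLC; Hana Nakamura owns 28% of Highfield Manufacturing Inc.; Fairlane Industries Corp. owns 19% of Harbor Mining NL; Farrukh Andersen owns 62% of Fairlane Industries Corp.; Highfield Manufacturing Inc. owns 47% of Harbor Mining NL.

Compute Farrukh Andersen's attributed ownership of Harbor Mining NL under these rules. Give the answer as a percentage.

62.44%

By spousal attribution (R2), Farrukh Andersen is treated as also owning Hana Nakamura's interest in Highfield Manufacturing Inc, giving 54% + 28% = 82%.
By spousal attribution (R2), Farrukh Andersen is treated as also owning Hana Nakamura's interest in Fairlane Industries Corp, giving 62% + 30% = 92%.
Chain via Highfield Manufacturing Inc. (R3): 82% × 47% = 38.54% of Harbor Mining NL.
Chain via Northgate Media Ltd (R3): 11% × 22% = 2.42% of Harbor Mining NL.
Chain via Fairlane Industries Corp. (R3): 92% × 19% = 17.48% of Harbor Mining NL.
Direct interest in Harbor Mining NL: 4%.
Aggregating (R1): 38.54% + 2.42% + 17.48% + 4% = 62.44%.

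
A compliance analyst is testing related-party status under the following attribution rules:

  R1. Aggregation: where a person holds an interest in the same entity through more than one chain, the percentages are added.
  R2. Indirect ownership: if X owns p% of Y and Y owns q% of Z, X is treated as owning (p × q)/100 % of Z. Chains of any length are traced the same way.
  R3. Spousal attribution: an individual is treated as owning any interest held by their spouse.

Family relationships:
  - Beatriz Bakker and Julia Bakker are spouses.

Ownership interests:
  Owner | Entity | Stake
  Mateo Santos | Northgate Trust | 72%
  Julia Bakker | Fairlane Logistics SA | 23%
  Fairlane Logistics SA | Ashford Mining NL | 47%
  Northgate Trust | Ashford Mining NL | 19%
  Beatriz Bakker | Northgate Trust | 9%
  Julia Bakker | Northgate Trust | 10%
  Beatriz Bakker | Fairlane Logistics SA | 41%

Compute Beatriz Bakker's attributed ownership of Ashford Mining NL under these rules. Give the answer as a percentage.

33.69%

By spousal attribution (R3), Beatriz Bakker is treated as also owning Julia Bakker's interest in Fairlane Logistics SA, giving 41% + 23% = 64%.
By spousal attribution (R3), Beatriz Bakker is treated as also owning Julia Bakker's interest in Northgate Trust, giving 9% + 10% = 19%.
Chain via Fairlane Logistics SA (R2): 64% × 47% = 30.08% of Ashford Mining NL.
Chain via Northgate Trust (R2): 19% × 19% = 3.61% of Ashford Mining NL.
Aggregating (R1): 30.08% + 3.61% = 33.69%.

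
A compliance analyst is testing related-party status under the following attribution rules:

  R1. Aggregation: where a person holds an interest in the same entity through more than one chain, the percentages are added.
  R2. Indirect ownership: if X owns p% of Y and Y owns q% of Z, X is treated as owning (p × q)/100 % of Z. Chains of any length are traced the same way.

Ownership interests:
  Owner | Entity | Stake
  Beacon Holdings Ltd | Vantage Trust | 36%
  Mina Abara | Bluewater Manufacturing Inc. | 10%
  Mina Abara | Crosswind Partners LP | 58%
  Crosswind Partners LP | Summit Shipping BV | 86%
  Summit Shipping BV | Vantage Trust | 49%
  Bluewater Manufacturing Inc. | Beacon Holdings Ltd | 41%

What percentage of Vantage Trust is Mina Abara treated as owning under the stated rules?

Chain via Bluewater Manufacturing Inc. → Beacon Holdings Ltd (R2): 10% × 41% × 36% = 1.476% of Vantage Trust.
Chain via Crosswind Partners LP → Summit Shipping BV (R2): 58% × 86% × 49% = 24.4412% of Vantage Trust.
Aggregating (R1): 1.476% + 24.4412% = 25.9172%.

25.9172%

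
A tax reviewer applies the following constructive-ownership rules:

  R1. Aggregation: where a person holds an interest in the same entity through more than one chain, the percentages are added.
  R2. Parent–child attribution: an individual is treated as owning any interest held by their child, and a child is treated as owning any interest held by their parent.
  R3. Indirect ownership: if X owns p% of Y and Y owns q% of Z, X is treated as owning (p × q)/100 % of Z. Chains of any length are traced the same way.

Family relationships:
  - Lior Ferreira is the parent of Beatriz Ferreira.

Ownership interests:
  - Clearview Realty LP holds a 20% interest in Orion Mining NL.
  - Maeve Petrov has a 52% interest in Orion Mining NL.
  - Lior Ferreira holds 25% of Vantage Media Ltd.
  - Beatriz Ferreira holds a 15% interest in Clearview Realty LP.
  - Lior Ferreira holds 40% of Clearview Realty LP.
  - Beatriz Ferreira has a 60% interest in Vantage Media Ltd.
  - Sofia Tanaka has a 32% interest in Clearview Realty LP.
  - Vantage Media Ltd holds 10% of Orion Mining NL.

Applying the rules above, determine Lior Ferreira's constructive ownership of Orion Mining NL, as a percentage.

19.5%

By parent–child attribution (R2), Lior Ferreira is treated as also owning Beatriz Ferreira's interest in Vantage Media Ltd, giving 25% + 60% = 85%.
By parent–child attribution (R2), Lior Ferreira is treated as also owning Beatriz Ferreira's interest in Clearview Realty LP, giving 40% + 15% = 55%.
Chain via Vantage Media Ltd (R3): 85% × 10% = 8.5% of Orion Mining NL.
Chain via Clearview Realty LP (R3): 55% × 20% = 11% of Orion Mining NL.
Aggregating (R1): 8.5% + 11% = 19.5%.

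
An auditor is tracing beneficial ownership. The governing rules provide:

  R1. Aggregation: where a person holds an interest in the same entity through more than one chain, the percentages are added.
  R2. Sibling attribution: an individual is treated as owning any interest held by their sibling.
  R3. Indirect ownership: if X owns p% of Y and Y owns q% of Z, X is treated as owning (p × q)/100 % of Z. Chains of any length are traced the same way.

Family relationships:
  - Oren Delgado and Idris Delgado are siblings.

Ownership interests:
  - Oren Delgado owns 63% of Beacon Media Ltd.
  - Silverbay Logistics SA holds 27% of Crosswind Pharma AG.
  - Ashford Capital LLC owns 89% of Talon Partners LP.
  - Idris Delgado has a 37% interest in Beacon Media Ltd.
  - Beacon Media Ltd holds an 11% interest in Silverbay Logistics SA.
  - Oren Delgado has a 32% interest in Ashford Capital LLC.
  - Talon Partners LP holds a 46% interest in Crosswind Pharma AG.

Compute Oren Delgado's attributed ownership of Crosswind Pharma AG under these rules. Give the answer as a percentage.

By sibling attribution (R2), Oren Delgado is treated as also owning Idris Delgado's interest in Beacon Media Ltd, giving 63% + 37% = 100%.
Chain via Beacon Media Ltd → Silverbay Logistics SA (R3): 100% × 11% × 27% = 2.97% of Crosswind Pharma AG.
Chain via Ashford Capital LLC → Talon Partners LP (R3): 32% × 89% × 46% = 13.1008% of Crosswind Pharma AG.
Aggregating (R1): 2.97% + 13.1008% = 16.0708%.

16.0708%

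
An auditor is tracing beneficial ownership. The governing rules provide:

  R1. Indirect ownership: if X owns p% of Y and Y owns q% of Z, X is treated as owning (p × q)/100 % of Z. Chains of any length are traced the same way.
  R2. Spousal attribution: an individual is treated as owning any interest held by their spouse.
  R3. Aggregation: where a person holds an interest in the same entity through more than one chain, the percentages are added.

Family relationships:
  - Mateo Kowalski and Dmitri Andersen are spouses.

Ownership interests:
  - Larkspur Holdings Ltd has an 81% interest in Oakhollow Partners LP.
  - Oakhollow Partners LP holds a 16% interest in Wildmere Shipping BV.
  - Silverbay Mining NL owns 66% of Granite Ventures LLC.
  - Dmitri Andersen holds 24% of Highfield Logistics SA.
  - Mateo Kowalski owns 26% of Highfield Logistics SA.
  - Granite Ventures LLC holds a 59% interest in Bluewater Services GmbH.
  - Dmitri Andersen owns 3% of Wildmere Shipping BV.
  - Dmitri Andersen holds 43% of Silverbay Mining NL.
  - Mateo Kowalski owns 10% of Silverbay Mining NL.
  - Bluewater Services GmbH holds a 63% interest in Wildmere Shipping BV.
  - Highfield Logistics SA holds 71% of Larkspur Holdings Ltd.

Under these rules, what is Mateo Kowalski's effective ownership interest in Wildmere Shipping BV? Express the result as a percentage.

20.602866%

By spousal attribution (R2), Mateo Kowalski is treated as also owning Dmitri Andersen's interest in Silverbay Mining NL, giving 10% + 43% = 53%.
By spousal attribution (R2), Mateo Kowalski is treated as also owning Dmitri Andersen's interest in Highfield Logistics SA, giving 26% + 24% = 50%.
By spousal attribution (R2), Mateo Kowalski is treated as owning Dmitri Andersen's 3% interest in Wildmere Shipping BV.
Chain via Silverbay Mining NL → Granite Ventures LLC → Bluewater Services GmbH (R1): 53% × 66% × 59% × 63% = 13.002066% of Wildmere Shipping BV.
Chain via Highfield Logistics SA → Larkspur Holdings Ltd → Oakhollow Partners LP (R1): 50% × 71% × 81% × 16% = 4.6008% of Wildmere Shipping BV.
Direct interest in Wildmere Shipping BV: 3%.
Aggregating (R3): 13.002066% + 4.6008% + 3% = 20.602866%.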